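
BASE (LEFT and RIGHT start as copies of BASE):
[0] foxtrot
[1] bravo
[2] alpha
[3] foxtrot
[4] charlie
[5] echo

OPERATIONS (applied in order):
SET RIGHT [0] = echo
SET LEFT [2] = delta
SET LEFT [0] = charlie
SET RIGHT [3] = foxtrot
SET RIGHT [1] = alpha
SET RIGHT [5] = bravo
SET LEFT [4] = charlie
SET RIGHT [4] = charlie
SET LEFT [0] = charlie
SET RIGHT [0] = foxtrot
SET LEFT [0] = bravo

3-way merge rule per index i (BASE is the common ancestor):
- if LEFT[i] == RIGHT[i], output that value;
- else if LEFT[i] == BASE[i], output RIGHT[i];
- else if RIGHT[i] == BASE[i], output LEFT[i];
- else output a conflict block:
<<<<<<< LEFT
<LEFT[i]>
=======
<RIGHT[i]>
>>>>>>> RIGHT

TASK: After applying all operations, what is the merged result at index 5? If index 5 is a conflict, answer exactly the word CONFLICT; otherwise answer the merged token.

Answer: bravo

Derivation:
Final LEFT:  [bravo, bravo, delta, foxtrot, charlie, echo]
Final RIGHT: [foxtrot, alpha, alpha, foxtrot, charlie, bravo]
i=0: L=bravo, R=foxtrot=BASE -> take LEFT -> bravo
i=1: L=bravo=BASE, R=alpha -> take RIGHT -> alpha
i=2: L=delta, R=alpha=BASE -> take LEFT -> delta
i=3: L=foxtrot R=foxtrot -> agree -> foxtrot
i=4: L=charlie R=charlie -> agree -> charlie
i=5: L=echo=BASE, R=bravo -> take RIGHT -> bravo
Index 5 -> bravo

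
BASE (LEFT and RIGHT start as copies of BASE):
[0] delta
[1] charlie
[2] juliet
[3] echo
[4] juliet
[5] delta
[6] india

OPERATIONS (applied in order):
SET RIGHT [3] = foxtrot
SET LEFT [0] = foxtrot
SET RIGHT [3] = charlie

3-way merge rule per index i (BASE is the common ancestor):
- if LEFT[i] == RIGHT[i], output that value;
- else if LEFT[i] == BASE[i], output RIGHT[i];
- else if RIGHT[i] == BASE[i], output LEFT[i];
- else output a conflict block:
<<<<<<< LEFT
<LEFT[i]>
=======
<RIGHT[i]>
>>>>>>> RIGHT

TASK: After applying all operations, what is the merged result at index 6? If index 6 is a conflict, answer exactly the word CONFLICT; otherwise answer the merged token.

Final LEFT:  [foxtrot, charlie, juliet, echo, juliet, delta, india]
Final RIGHT: [delta, charlie, juliet, charlie, juliet, delta, india]
i=0: L=foxtrot, R=delta=BASE -> take LEFT -> foxtrot
i=1: L=charlie R=charlie -> agree -> charlie
i=2: L=juliet R=juliet -> agree -> juliet
i=3: L=echo=BASE, R=charlie -> take RIGHT -> charlie
i=4: L=juliet R=juliet -> agree -> juliet
i=5: L=delta R=delta -> agree -> delta
i=6: L=india R=india -> agree -> india
Index 6 -> india

Answer: india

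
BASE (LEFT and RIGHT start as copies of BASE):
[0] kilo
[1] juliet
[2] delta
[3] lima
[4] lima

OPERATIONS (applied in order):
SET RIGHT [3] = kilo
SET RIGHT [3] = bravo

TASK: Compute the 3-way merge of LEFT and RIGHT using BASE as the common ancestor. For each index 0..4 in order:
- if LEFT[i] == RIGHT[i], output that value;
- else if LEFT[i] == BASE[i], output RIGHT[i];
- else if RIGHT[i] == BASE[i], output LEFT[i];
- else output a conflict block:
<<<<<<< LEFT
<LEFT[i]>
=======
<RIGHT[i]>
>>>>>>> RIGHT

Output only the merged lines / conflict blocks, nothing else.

Answer: kilo
juliet
delta
bravo
lima

Derivation:
Final LEFT:  [kilo, juliet, delta, lima, lima]
Final RIGHT: [kilo, juliet, delta, bravo, lima]
i=0: L=kilo R=kilo -> agree -> kilo
i=1: L=juliet R=juliet -> agree -> juliet
i=2: L=delta R=delta -> agree -> delta
i=3: L=lima=BASE, R=bravo -> take RIGHT -> bravo
i=4: L=lima R=lima -> agree -> lima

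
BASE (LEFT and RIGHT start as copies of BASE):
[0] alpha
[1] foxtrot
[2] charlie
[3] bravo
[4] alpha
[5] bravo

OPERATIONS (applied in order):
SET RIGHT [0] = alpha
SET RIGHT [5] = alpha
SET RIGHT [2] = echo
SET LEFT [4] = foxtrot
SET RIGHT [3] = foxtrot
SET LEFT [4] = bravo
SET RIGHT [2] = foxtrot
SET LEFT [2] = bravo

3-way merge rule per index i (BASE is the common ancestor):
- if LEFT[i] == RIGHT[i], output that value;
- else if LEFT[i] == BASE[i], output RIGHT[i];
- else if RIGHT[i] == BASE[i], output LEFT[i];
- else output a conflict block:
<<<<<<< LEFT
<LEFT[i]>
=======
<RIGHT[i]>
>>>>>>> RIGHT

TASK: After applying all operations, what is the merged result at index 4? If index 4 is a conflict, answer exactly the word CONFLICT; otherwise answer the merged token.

Final LEFT:  [alpha, foxtrot, bravo, bravo, bravo, bravo]
Final RIGHT: [alpha, foxtrot, foxtrot, foxtrot, alpha, alpha]
i=0: L=alpha R=alpha -> agree -> alpha
i=1: L=foxtrot R=foxtrot -> agree -> foxtrot
i=2: BASE=charlie L=bravo R=foxtrot all differ -> CONFLICT
i=3: L=bravo=BASE, R=foxtrot -> take RIGHT -> foxtrot
i=4: L=bravo, R=alpha=BASE -> take LEFT -> bravo
i=5: L=bravo=BASE, R=alpha -> take RIGHT -> alpha
Index 4 -> bravo

Answer: bravo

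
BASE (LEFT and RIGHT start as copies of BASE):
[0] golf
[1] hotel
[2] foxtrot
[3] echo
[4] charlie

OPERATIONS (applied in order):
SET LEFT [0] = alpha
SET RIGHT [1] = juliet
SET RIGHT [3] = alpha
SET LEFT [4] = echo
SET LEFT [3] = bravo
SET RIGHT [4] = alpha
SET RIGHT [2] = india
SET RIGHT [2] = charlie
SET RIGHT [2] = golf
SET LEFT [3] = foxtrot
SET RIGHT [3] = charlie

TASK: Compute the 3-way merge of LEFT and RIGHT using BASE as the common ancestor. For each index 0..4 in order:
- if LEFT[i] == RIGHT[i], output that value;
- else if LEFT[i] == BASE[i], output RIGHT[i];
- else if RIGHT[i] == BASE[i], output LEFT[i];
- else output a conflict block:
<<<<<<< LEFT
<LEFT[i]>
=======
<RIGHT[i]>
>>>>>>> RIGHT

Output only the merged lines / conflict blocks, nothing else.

Final LEFT:  [alpha, hotel, foxtrot, foxtrot, echo]
Final RIGHT: [golf, juliet, golf, charlie, alpha]
i=0: L=alpha, R=golf=BASE -> take LEFT -> alpha
i=1: L=hotel=BASE, R=juliet -> take RIGHT -> juliet
i=2: L=foxtrot=BASE, R=golf -> take RIGHT -> golf
i=3: BASE=echo L=foxtrot R=charlie all differ -> CONFLICT
i=4: BASE=charlie L=echo R=alpha all differ -> CONFLICT

Answer: alpha
juliet
golf
<<<<<<< LEFT
foxtrot
=======
charlie
>>>>>>> RIGHT
<<<<<<< LEFT
echo
=======
alpha
>>>>>>> RIGHT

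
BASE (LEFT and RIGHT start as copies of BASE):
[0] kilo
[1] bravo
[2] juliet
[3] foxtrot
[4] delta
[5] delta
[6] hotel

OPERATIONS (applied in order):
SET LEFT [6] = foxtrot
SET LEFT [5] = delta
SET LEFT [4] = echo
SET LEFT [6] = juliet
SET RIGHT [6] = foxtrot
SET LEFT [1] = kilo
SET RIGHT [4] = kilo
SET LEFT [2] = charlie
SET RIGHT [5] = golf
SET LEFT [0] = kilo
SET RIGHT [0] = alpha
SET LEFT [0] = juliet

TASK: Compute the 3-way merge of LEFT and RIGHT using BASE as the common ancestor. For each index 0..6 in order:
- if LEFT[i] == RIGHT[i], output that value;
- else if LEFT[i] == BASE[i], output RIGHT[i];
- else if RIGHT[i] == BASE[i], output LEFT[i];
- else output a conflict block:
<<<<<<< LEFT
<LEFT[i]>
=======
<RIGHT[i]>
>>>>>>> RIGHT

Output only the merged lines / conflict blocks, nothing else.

Final LEFT:  [juliet, kilo, charlie, foxtrot, echo, delta, juliet]
Final RIGHT: [alpha, bravo, juliet, foxtrot, kilo, golf, foxtrot]
i=0: BASE=kilo L=juliet R=alpha all differ -> CONFLICT
i=1: L=kilo, R=bravo=BASE -> take LEFT -> kilo
i=2: L=charlie, R=juliet=BASE -> take LEFT -> charlie
i=3: L=foxtrot R=foxtrot -> agree -> foxtrot
i=4: BASE=delta L=echo R=kilo all differ -> CONFLICT
i=5: L=delta=BASE, R=golf -> take RIGHT -> golf
i=6: BASE=hotel L=juliet R=foxtrot all differ -> CONFLICT

Answer: <<<<<<< LEFT
juliet
=======
alpha
>>>>>>> RIGHT
kilo
charlie
foxtrot
<<<<<<< LEFT
echo
=======
kilo
>>>>>>> RIGHT
golf
<<<<<<< LEFT
juliet
=======
foxtrot
>>>>>>> RIGHT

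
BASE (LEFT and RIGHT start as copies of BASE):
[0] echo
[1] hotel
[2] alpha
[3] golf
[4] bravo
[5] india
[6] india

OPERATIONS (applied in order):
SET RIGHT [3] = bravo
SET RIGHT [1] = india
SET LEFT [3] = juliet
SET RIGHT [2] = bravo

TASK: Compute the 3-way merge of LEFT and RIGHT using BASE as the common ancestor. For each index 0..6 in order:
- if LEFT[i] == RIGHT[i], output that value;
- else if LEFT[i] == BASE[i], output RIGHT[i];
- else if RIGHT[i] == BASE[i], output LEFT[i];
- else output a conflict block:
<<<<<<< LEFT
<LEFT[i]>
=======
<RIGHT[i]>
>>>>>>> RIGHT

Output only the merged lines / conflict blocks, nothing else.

Final LEFT:  [echo, hotel, alpha, juliet, bravo, india, india]
Final RIGHT: [echo, india, bravo, bravo, bravo, india, india]
i=0: L=echo R=echo -> agree -> echo
i=1: L=hotel=BASE, R=india -> take RIGHT -> india
i=2: L=alpha=BASE, R=bravo -> take RIGHT -> bravo
i=3: BASE=golf L=juliet R=bravo all differ -> CONFLICT
i=4: L=bravo R=bravo -> agree -> bravo
i=5: L=india R=india -> agree -> india
i=6: L=india R=india -> agree -> india

Answer: echo
india
bravo
<<<<<<< LEFT
juliet
=======
bravo
>>>>>>> RIGHT
bravo
india
india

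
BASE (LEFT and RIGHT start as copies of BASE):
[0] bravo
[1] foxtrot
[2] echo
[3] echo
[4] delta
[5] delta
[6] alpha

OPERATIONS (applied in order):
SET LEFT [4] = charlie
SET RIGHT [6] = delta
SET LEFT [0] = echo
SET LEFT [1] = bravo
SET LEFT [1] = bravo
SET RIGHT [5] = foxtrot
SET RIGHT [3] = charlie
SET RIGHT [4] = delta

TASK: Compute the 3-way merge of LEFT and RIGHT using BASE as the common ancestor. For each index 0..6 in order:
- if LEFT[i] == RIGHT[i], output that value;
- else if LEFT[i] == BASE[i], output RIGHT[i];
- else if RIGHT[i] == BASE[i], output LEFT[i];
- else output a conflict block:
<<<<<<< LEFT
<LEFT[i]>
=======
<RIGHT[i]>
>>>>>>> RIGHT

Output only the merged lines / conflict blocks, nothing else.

Final LEFT:  [echo, bravo, echo, echo, charlie, delta, alpha]
Final RIGHT: [bravo, foxtrot, echo, charlie, delta, foxtrot, delta]
i=0: L=echo, R=bravo=BASE -> take LEFT -> echo
i=1: L=bravo, R=foxtrot=BASE -> take LEFT -> bravo
i=2: L=echo R=echo -> agree -> echo
i=3: L=echo=BASE, R=charlie -> take RIGHT -> charlie
i=4: L=charlie, R=delta=BASE -> take LEFT -> charlie
i=5: L=delta=BASE, R=foxtrot -> take RIGHT -> foxtrot
i=6: L=alpha=BASE, R=delta -> take RIGHT -> delta

Answer: echo
bravo
echo
charlie
charlie
foxtrot
delta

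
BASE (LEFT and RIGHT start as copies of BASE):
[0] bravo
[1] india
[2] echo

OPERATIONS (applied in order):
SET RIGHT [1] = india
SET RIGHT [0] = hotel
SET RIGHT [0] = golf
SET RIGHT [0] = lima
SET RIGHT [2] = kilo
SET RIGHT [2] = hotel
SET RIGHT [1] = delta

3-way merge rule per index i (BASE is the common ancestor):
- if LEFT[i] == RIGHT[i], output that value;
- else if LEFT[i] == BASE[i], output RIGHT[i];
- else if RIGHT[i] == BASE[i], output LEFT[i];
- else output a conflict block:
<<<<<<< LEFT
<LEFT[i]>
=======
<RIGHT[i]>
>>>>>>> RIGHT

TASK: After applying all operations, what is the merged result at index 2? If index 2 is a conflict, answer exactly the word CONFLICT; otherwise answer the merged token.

Answer: hotel

Derivation:
Final LEFT:  [bravo, india, echo]
Final RIGHT: [lima, delta, hotel]
i=0: L=bravo=BASE, R=lima -> take RIGHT -> lima
i=1: L=india=BASE, R=delta -> take RIGHT -> delta
i=2: L=echo=BASE, R=hotel -> take RIGHT -> hotel
Index 2 -> hotel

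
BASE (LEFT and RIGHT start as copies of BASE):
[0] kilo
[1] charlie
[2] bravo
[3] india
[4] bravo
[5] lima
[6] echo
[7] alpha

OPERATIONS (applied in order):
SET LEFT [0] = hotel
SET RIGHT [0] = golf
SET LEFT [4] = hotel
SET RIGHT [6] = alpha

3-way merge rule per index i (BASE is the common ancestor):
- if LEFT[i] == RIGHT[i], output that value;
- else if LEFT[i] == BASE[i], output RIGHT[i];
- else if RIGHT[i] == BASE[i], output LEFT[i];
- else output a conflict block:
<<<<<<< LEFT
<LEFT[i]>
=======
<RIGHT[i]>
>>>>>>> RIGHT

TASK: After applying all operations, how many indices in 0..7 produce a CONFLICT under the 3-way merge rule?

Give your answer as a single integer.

Final LEFT:  [hotel, charlie, bravo, india, hotel, lima, echo, alpha]
Final RIGHT: [golf, charlie, bravo, india, bravo, lima, alpha, alpha]
i=0: BASE=kilo L=hotel R=golf all differ -> CONFLICT
i=1: L=charlie R=charlie -> agree -> charlie
i=2: L=bravo R=bravo -> agree -> bravo
i=3: L=india R=india -> agree -> india
i=4: L=hotel, R=bravo=BASE -> take LEFT -> hotel
i=5: L=lima R=lima -> agree -> lima
i=6: L=echo=BASE, R=alpha -> take RIGHT -> alpha
i=7: L=alpha R=alpha -> agree -> alpha
Conflict count: 1

Answer: 1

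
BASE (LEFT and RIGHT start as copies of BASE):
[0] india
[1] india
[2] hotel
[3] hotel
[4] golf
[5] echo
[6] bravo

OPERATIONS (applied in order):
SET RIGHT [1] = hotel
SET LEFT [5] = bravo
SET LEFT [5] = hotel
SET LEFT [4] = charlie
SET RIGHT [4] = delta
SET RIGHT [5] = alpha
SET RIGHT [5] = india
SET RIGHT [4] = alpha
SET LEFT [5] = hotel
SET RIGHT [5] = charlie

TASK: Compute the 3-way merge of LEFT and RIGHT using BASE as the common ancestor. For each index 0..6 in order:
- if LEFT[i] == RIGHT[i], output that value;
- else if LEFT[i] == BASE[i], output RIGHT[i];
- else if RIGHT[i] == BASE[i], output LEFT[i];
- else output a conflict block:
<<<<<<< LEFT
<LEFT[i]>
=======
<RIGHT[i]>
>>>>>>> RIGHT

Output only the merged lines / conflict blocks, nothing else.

Final LEFT:  [india, india, hotel, hotel, charlie, hotel, bravo]
Final RIGHT: [india, hotel, hotel, hotel, alpha, charlie, bravo]
i=0: L=india R=india -> agree -> india
i=1: L=india=BASE, R=hotel -> take RIGHT -> hotel
i=2: L=hotel R=hotel -> agree -> hotel
i=3: L=hotel R=hotel -> agree -> hotel
i=4: BASE=golf L=charlie R=alpha all differ -> CONFLICT
i=5: BASE=echo L=hotel R=charlie all differ -> CONFLICT
i=6: L=bravo R=bravo -> agree -> bravo

Answer: india
hotel
hotel
hotel
<<<<<<< LEFT
charlie
=======
alpha
>>>>>>> RIGHT
<<<<<<< LEFT
hotel
=======
charlie
>>>>>>> RIGHT
bravo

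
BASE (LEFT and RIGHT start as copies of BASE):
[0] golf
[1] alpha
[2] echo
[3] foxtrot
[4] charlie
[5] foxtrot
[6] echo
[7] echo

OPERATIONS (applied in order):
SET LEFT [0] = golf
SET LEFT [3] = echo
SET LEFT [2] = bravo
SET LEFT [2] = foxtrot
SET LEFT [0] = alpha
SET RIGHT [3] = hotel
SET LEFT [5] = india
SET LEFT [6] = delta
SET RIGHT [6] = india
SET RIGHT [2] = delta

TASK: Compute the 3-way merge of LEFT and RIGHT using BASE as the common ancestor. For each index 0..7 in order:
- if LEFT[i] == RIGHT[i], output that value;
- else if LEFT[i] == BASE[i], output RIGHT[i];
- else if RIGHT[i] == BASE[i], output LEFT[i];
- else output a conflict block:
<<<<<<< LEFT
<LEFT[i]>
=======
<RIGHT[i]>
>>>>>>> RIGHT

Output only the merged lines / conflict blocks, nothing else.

Answer: alpha
alpha
<<<<<<< LEFT
foxtrot
=======
delta
>>>>>>> RIGHT
<<<<<<< LEFT
echo
=======
hotel
>>>>>>> RIGHT
charlie
india
<<<<<<< LEFT
delta
=======
india
>>>>>>> RIGHT
echo

Derivation:
Final LEFT:  [alpha, alpha, foxtrot, echo, charlie, india, delta, echo]
Final RIGHT: [golf, alpha, delta, hotel, charlie, foxtrot, india, echo]
i=0: L=alpha, R=golf=BASE -> take LEFT -> alpha
i=1: L=alpha R=alpha -> agree -> alpha
i=2: BASE=echo L=foxtrot R=delta all differ -> CONFLICT
i=3: BASE=foxtrot L=echo R=hotel all differ -> CONFLICT
i=4: L=charlie R=charlie -> agree -> charlie
i=5: L=india, R=foxtrot=BASE -> take LEFT -> india
i=6: BASE=echo L=delta R=india all differ -> CONFLICT
i=7: L=echo R=echo -> agree -> echo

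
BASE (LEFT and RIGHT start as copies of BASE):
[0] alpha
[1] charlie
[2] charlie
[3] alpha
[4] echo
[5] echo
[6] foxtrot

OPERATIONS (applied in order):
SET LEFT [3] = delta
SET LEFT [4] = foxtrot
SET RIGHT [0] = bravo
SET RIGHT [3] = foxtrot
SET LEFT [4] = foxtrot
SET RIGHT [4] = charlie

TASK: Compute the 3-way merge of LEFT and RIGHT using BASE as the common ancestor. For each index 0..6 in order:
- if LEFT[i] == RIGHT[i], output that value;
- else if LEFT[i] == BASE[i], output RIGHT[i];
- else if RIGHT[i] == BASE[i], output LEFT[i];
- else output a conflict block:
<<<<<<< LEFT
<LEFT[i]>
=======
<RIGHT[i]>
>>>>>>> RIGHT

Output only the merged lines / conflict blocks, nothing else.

Answer: bravo
charlie
charlie
<<<<<<< LEFT
delta
=======
foxtrot
>>>>>>> RIGHT
<<<<<<< LEFT
foxtrot
=======
charlie
>>>>>>> RIGHT
echo
foxtrot

Derivation:
Final LEFT:  [alpha, charlie, charlie, delta, foxtrot, echo, foxtrot]
Final RIGHT: [bravo, charlie, charlie, foxtrot, charlie, echo, foxtrot]
i=0: L=alpha=BASE, R=bravo -> take RIGHT -> bravo
i=1: L=charlie R=charlie -> agree -> charlie
i=2: L=charlie R=charlie -> agree -> charlie
i=3: BASE=alpha L=delta R=foxtrot all differ -> CONFLICT
i=4: BASE=echo L=foxtrot R=charlie all differ -> CONFLICT
i=5: L=echo R=echo -> agree -> echo
i=6: L=foxtrot R=foxtrot -> agree -> foxtrot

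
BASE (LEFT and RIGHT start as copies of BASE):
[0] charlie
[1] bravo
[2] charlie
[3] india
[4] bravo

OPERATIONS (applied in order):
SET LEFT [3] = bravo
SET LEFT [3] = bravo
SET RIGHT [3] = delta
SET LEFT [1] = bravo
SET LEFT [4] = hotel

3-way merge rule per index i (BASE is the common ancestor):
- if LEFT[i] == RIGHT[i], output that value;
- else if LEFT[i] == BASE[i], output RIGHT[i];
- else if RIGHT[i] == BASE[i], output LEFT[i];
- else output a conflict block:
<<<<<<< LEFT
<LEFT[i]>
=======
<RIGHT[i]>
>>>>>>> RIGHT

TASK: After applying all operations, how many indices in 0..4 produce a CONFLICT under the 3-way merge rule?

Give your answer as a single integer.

Final LEFT:  [charlie, bravo, charlie, bravo, hotel]
Final RIGHT: [charlie, bravo, charlie, delta, bravo]
i=0: L=charlie R=charlie -> agree -> charlie
i=1: L=bravo R=bravo -> agree -> bravo
i=2: L=charlie R=charlie -> agree -> charlie
i=3: BASE=india L=bravo R=delta all differ -> CONFLICT
i=4: L=hotel, R=bravo=BASE -> take LEFT -> hotel
Conflict count: 1

Answer: 1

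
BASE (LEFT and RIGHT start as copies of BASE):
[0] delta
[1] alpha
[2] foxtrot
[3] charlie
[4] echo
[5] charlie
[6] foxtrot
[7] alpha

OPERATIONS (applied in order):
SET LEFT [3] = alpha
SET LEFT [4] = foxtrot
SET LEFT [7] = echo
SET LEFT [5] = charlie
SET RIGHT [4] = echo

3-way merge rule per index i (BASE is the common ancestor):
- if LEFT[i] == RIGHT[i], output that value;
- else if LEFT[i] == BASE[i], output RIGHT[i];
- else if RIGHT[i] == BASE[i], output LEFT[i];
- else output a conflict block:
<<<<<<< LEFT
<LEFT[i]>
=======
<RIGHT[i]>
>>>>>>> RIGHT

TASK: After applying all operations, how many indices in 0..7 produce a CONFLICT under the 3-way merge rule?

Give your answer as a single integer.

Answer: 0

Derivation:
Final LEFT:  [delta, alpha, foxtrot, alpha, foxtrot, charlie, foxtrot, echo]
Final RIGHT: [delta, alpha, foxtrot, charlie, echo, charlie, foxtrot, alpha]
i=0: L=delta R=delta -> agree -> delta
i=1: L=alpha R=alpha -> agree -> alpha
i=2: L=foxtrot R=foxtrot -> agree -> foxtrot
i=3: L=alpha, R=charlie=BASE -> take LEFT -> alpha
i=4: L=foxtrot, R=echo=BASE -> take LEFT -> foxtrot
i=5: L=charlie R=charlie -> agree -> charlie
i=6: L=foxtrot R=foxtrot -> agree -> foxtrot
i=7: L=echo, R=alpha=BASE -> take LEFT -> echo
Conflict count: 0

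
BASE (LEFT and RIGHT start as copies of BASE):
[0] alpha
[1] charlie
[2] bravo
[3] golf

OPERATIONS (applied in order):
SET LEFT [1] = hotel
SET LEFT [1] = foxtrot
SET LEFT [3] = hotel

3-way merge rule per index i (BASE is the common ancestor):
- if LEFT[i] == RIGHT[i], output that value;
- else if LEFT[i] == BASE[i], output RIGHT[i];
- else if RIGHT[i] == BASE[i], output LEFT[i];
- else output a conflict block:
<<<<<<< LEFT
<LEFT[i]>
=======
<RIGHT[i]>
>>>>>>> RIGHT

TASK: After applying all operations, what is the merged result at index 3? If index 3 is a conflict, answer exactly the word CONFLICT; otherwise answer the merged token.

Answer: hotel

Derivation:
Final LEFT:  [alpha, foxtrot, bravo, hotel]
Final RIGHT: [alpha, charlie, bravo, golf]
i=0: L=alpha R=alpha -> agree -> alpha
i=1: L=foxtrot, R=charlie=BASE -> take LEFT -> foxtrot
i=2: L=bravo R=bravo -> agree -> bravo
i=3: L=hotel, R=golf=BASE -> take LEFT -> hotel
Index 3 -> hotel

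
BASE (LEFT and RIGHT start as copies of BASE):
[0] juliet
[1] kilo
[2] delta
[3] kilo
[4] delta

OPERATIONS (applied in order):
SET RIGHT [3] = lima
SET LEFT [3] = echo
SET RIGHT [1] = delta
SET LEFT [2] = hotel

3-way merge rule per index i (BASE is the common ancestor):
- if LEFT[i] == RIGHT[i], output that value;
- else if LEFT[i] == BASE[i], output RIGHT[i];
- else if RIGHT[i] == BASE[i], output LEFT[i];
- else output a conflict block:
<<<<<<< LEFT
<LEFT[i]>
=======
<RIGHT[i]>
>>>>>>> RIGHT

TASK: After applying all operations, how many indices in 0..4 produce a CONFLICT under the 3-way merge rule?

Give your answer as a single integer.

Answer: 1

Derivation:
Final LEFT:  [juliet, kilo, hotel, echo, delta]
Final RIGHT: [juliet, delta, delta, lima, delta]
i=0: L=juliet R=juliet -> agree -> juliet
i=1: L=kilo=BASE, R=delta -> take RIGHT -> delta
i=2: L=hotel, R=delta=BASE -> take LEFT -> hotel
i=3: BASE=kilo L=echo R=lima all differ -> CONFLICT
i=4: L=delta R=delta -> agree -> delta
Conflict count: 1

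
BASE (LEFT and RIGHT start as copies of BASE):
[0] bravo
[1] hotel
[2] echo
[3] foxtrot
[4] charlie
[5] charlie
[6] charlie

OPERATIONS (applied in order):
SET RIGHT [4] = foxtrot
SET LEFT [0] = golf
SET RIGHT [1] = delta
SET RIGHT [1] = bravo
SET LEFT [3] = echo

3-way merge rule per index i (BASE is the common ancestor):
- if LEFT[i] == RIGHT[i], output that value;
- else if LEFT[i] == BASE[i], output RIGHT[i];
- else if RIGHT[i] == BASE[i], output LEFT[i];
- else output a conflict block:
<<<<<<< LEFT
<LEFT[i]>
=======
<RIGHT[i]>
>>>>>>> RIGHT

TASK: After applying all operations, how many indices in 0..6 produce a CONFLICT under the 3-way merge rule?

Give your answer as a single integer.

Final LEFT:  [golf, hotel, echo, echo, charlie, charlie, charlie]
Final RIGHT: [bravo, bravo, echo, foxtrot, foxtrot, charlie, charlie]
i=0: L=golf, R=bravo=BASE -> take LEFT -> golf
i=1: L=hotel=BASE, R=bravo -> take RIGHT -> bravo
i=2: L=echo R=echo -> agree -> echo
i=3: L=echo, R=foxtrot=BASE -> take LEFT -> echo
i=4: L=charlie=BASE, R=foxtrot -> take RIGHT -> foxtrot
i=5: L=charlie R=charlie -> agree -> charlie
i=6: L=charlie R=charlie -> agree -> charlie
Conflict count: 0

Answer: 0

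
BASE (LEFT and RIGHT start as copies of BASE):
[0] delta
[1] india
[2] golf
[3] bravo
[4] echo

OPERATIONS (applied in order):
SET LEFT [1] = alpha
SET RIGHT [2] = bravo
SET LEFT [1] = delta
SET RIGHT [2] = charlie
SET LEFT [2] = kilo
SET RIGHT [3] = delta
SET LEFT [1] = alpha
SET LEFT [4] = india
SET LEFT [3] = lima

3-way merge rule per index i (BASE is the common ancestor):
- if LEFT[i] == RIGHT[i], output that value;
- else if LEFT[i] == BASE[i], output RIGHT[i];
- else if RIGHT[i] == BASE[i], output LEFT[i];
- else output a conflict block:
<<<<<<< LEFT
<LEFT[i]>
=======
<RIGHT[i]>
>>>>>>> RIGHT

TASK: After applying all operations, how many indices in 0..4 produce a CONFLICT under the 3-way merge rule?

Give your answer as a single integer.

Answer: 2

Derivation:
Final LEFT:  [delta, alpha, kilo, lima, india]
Final RIGHT: [delta, india, charlie, delta, echo]
i=0: L=delta R=delta -> agree -> delta
i=1: L=alpha, R=india=BASE -> take LEFT -> alpha
i=2: BASE=golf L=kilo R=charlie all differ -> CONFLICT
i=3: BASE=bravo L=lima R=delta all differ -> CONFLICT
i=4: L=india, R=echo=BASE -> take LEFT -> india
Conflict count: 2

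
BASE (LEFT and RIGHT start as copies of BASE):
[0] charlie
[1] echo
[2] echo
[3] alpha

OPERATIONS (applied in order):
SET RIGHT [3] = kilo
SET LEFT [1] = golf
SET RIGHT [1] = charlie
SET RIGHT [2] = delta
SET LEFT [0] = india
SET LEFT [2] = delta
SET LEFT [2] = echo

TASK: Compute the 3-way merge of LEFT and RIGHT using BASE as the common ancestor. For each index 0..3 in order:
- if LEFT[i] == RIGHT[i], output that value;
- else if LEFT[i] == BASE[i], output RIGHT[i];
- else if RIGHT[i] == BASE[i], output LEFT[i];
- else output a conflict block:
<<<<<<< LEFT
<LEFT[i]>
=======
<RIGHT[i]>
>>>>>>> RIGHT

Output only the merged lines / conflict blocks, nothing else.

Answer: india
<<<<<<< LEFT
golf
=======
charlie
>>>>>>> RIGHT
delta
kilo

Derivation:
Final LEFT:  [india, golf, echo, alpha]
Final RIGHT: [charlie, charlie, delta, kilo]
i=0: L=india, R=charlie=BASE -> take LEFT -> india
i=1: BASE=echo L=golf R=charlie all differ -> CONFLICT
i=2: L=echo=BASE, R=delta -> take RIGHT -> delta
i=3: L=alpha=BASE, R=kilo -> take RIGHT -> kilo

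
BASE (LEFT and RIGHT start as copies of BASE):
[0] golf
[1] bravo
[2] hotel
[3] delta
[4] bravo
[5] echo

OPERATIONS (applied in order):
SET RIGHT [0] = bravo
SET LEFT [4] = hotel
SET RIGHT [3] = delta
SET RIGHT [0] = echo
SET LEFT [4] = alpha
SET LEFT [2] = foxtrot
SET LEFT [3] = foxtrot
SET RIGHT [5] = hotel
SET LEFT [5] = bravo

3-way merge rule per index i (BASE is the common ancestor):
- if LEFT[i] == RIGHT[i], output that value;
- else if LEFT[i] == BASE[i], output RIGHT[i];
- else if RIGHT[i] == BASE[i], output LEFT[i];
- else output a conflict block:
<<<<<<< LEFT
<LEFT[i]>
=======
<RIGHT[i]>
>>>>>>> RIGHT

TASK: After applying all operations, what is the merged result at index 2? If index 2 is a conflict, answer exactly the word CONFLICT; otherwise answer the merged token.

Answer: foxtrot

Derivation:
Final LEFT:  [golf, bravo, foxtrot, foxtrot, alpha, bravo]
Final RIGHT: [echo, bravo, hotel, delta, bravo, hotel]
i=0: L=golf=BASE, R=echo -> take RIGHT -> echo
i=1: L=bravo R=bravo -> agree -> bravo
i=2: L=foxtrot, R=hotel=BASE -> take LEFT -> foxtrot
i=3: L=foxtrot, R=delta=BASE -> take LEFT -> foxtrot
i=4: L=alpha, R=bravo=BASE -> take LEFT -> alpha
i=5: BASE=echo L=bravo R=hotel all differ -> CONFLICT
Index 2 -> foxtrot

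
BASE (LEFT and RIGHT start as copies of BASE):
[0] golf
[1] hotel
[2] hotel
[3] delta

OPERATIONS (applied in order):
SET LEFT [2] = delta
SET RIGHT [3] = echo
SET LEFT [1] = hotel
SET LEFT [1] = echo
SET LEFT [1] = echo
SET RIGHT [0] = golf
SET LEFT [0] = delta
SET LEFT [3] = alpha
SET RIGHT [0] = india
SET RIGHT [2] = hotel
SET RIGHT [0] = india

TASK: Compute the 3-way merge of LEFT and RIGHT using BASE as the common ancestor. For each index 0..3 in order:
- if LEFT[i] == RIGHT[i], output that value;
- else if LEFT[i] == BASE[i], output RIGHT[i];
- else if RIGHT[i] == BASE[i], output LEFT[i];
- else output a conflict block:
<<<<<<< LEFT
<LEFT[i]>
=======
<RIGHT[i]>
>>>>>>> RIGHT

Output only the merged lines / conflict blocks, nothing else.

Answer: <<<<<<< LEFT
delta
=======
india
>>>>>>> RIGHT
echo
delta
<<<<<<< LEFT
alpha
=======
echo
>>>>>>> RIGHT

Derivation:
Final LEFT:  [delta, echo, delta, alpha]
Final RIGHT: [india, hotel, hotel, echo]
i=0: BASE=golf L=delta R=india all differ -> CONFLICT
i=1: L=echo, R=hotel=BASE -> take LEFT -> echo
i=2: L=delta, R=hotel=BASE -> take LEFT -> delta
i=3: BASE=delta L=alpha R=echo all differ -> CONFLICT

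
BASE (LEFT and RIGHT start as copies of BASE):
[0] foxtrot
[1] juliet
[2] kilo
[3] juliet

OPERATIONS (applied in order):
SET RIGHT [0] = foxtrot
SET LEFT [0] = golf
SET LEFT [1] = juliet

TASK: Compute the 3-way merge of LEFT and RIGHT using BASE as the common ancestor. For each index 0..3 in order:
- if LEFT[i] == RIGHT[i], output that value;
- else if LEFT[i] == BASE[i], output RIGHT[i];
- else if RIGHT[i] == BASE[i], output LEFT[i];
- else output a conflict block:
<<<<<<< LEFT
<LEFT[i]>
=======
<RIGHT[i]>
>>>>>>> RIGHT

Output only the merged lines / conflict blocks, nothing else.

Answer: golf
juliet
kilo
juliet

Derivation:
Final LEFT:  [golf, juliet, kilo, juliet]
Final RIGHT: [foxtrot, juliet, kilo, juliet]
i=0: L=golf, R=foxtrot=BASE -> take LEFT -> golf
i=1: L=juliet R=juliet -> agree -> juliet
i=2: L=kilo R=kilo -> agree -> kilo
i=3: L=juliet R=juliet -> agree -> juliet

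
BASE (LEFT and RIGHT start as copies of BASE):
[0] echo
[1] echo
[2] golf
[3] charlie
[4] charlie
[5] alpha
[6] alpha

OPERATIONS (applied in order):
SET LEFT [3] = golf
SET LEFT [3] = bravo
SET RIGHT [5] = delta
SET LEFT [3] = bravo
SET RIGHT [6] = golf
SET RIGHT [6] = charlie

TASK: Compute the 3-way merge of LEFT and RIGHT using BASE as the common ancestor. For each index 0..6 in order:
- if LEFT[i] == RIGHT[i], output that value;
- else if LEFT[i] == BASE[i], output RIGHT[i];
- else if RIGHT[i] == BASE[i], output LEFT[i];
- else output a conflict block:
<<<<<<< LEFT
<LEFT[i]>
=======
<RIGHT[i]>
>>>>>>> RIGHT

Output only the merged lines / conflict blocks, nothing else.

Final LEFT:  [echo, echo, golf, bravo, charlie, alpha, alpha]
Final RIGHT: [echo, echo, golf, charlie, charlie, delta, charlie]
i=0: L=echo R=echo -> agree -> echo
i=1: L=echo R=echo -> agree -> echo
i=2: L=golf R=golf -> agree -> golf
i=3: L=bravo, R=charlie=BASE -> take LEFT -> bravo
i=4: L=charlie R=charlie -> agree -> charlie
i=5: L=alpha=BASE, R=delta -> take RIGHT -> delta
i=6: L=alpha=BASE, R=charlie -> take RIGHT -> charlie

Answer: echo
echo
golf
bravo
charlie
delta
charlie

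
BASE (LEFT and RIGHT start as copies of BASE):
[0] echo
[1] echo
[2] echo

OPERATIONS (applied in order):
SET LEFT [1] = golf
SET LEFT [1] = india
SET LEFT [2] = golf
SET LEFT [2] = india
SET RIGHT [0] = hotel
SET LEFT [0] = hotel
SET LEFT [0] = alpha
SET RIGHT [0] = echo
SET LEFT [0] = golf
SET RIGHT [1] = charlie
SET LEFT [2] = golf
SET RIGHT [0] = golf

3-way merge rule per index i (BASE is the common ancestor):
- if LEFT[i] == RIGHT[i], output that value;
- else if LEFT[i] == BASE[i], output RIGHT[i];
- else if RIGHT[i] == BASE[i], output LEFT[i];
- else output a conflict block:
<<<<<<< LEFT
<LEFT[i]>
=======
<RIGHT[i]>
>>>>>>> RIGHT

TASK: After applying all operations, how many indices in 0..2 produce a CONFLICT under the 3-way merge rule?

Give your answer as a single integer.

Final LEFT:  [golf, india, golf]
Final RIGHT: [golf, charlie, echo]
i=0: L=golf R=golf -> agree -> golf
i=1: BASE=echo L=india R=charlie all differ -> CONFLICT
i=2: L=golf, R=echo=BASE -> take LEFT -> golf
Conflict count: 1

Answer: 1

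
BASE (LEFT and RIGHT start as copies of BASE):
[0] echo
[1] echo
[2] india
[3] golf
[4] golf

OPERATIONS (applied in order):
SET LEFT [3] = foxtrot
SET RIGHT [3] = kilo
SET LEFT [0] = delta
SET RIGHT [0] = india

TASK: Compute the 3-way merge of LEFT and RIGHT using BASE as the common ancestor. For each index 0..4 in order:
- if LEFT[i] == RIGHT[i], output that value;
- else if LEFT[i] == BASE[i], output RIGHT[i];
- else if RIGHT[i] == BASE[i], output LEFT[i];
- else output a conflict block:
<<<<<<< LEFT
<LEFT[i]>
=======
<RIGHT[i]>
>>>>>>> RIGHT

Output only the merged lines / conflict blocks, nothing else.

Final LEFT:  [delta, echo, india, foxtrot, golf]
Final RIGHT: [india, echo, india, kilo, golf]
i=0: BASE=echo L=delta R=india all differ -> CONFLICT
i=1: L=echo R=echo -> agree -> echo
i=2: L=india R=india -> agree -> india
i=3: BASE=golf L=foxtrot R=kilo all differ -> CONFLICT
i=4: L=golf R=golf -> agree -> golf

Answer: <<<<<<< LEFT
delta
=======
india
>>>>>>> RIGHT
echo
india
<<<<<<< LEFT
foxtrot
=======
kilo
>>>>>>> RIGHT
golf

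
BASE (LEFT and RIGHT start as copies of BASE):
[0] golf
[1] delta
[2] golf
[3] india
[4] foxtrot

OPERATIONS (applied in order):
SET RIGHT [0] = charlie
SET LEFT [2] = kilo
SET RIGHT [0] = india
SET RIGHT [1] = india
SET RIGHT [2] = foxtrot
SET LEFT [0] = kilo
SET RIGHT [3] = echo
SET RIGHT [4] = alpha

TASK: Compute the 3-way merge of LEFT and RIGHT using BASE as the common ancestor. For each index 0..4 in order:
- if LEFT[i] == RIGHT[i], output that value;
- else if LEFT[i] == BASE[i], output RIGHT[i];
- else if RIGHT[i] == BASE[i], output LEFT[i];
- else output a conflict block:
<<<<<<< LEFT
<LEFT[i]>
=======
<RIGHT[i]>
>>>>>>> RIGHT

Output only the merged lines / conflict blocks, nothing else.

Final LEFT:  [kilo, delta, kilo, india, foxtrot]
Final RIGHT: [india, india, foxtrot, echo, alpha]
i=0: BASE=golf L=kilo R=india all differ -> CONFLICT
i=1: L=delta=BASE, R=india -> take RIGHT -> india
i=2: BASE=golf L=kilo R=foxtrot all differ -> CONFLICT
i=3: L=india=BASE, R=echo -> take RIGHT -> echo
i=4: L=foxtrot=BASE, R=alpha -> take RIGHT -> alpha

Answer: <<<<<<< LEFT
kilo
=======
india
>>>>>>> RIGHT
india
<<<<<<< LEFT
kilo
=======
foxtrot
>>>>>>> RIGHT
echo
alpha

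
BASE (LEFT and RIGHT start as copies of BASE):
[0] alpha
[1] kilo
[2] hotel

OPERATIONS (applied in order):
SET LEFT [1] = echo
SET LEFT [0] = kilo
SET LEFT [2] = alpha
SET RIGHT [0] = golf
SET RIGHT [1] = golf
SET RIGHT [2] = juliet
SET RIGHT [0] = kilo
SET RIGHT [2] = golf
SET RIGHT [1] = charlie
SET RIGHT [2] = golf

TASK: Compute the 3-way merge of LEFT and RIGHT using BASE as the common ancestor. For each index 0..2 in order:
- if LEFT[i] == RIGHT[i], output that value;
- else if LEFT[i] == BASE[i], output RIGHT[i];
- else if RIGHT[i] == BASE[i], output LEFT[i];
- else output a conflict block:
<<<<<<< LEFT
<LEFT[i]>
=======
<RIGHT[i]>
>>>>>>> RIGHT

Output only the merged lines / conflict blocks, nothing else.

Final LEFT:  [kilo, echo, alpha]
Final RIGHT: [kilo, charlie, golf]
i=0: L=kilo R=kilo -> agree -> kilo
i=1: BASE=kilo L=echo R=charlie all differ -> CONFLICT
i=2: BASE=hotel L=alpha R=golf all differ -> CONFLICT

Answer: kilo
<<<<<<< LEFT
echo
=======
charlie
>>>>>>> RIGHT
<<<<<<< LEFT
alpha
=======
golf
>>>>>>> RIGHT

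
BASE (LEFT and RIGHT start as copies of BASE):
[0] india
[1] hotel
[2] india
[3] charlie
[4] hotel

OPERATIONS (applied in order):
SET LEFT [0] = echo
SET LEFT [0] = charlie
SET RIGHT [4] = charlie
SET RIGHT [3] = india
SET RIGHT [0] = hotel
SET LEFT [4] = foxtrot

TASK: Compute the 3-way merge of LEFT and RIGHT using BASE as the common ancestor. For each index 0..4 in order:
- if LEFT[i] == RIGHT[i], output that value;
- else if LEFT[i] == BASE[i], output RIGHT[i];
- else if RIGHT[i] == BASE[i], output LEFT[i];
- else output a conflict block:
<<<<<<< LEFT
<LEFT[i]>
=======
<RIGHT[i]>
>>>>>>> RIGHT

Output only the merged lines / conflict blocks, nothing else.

Final LEFT:  [charlie, hotel, india, charlie, foxtrot]
Final RIGHT: [hotel, hotel, india, india, charlie]
i=0: BASE=india L=charlie R=hotel all differ -> CONFLICT
i=1: L=hotel R=hotel -> agree -> hotel
i=2: L=india R=india -> agree -> india
i=3: L=charlie=BASE, R=india -> take RIGHT -> india
i=4: BASE=hotel L=foxtrot R=charlie all differ -> CONFLICT

Answer: <<<<<<< LEFT
charlie
=======
hotel
>>>>>>> RIGHT
hotel
india
india
<<<<<<< LEFT
foxtrot
=======
charlie
>>>>>>> RIGHT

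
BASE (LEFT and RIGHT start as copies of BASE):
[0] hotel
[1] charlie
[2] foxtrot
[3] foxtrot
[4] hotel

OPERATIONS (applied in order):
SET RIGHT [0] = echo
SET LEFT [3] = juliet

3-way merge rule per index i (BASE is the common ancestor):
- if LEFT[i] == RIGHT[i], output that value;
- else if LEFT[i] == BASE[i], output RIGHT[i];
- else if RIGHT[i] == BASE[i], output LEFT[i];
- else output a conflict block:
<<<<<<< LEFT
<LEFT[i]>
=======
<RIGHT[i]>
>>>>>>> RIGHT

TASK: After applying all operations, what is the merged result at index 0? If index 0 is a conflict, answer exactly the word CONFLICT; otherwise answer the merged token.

Final LEFT:  [hotel, charlie, foxtrot, juliet, hotel]
Final RIGHT: [echo, charlie, foxtrot, foxtrot, hotel]
i=0: L=hotel=BASE, R=echo -> take RIGHT -> echo
i=1: L=charlie R=charlie -> agree -> charlie
i=2: L=foxtrot R=foxtrot -> agree -> foxtrot
i=3: L=juliet, R=foxtrot=BASE -> take LEFT -> juliet
i=4: L=hotel R=hotel -> agree -> hotel
Index 0 -> echo

Answer: echo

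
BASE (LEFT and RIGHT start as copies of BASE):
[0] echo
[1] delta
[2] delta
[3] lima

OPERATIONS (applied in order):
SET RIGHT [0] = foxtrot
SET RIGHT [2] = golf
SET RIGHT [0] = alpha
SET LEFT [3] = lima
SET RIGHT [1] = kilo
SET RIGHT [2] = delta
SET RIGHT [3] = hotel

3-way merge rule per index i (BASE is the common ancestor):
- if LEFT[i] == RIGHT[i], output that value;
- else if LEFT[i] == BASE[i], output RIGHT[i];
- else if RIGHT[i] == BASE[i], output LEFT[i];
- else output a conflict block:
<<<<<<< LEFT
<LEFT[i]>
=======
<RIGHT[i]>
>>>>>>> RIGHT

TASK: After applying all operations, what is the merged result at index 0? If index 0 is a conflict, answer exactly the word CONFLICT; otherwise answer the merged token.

Final LEFT:  [echo, delta, delta, lima]
Final RIGHT: [alpha, kilo, delta, hotel]
i=0: L=echo=BASE, R=alpha -> take RIGHT -> alpha
i=1: L=delta=BASE, R=kilo -> take RIGHT -> kilo
i=2: L=delta R=delta -> agree -> delta
i=3: L=lima=BASE, R=hotel -> take RIGHT -> hotel
Index 0 -> alpha

Answer: alpha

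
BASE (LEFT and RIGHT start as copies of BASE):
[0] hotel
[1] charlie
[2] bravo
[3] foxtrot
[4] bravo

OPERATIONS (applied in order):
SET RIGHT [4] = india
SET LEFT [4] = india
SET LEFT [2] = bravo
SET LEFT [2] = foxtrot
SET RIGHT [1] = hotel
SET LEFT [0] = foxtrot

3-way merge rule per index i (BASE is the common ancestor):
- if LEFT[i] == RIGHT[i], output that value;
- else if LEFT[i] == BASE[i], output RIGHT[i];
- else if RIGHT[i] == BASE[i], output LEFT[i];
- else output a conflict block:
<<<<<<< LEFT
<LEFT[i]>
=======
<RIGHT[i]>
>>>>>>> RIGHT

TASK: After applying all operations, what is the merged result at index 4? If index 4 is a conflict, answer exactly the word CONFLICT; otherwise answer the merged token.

Answer: india

Derivation:
Final LEFT:  [foxtrot, charlie, foxtrot, foxtrot, india]
Final RIGHT: [hotel, hotel, bravo, foxtrot, india]
i=0: L=foxtrot, R=hotel=BASE -> take LEFT -> foxtrot
i=1: L=charlie=BASE, R=hotel -> take RIGHT -> hotel
i=2: L=foxtrot, R=bravo=BASE -> take LEFT -> foxtrot
i=3: L=foxtrot R=foxtrot -> agree -> foxtrot
i=4: L=india R=india -> agree -> india
Index 4 -> india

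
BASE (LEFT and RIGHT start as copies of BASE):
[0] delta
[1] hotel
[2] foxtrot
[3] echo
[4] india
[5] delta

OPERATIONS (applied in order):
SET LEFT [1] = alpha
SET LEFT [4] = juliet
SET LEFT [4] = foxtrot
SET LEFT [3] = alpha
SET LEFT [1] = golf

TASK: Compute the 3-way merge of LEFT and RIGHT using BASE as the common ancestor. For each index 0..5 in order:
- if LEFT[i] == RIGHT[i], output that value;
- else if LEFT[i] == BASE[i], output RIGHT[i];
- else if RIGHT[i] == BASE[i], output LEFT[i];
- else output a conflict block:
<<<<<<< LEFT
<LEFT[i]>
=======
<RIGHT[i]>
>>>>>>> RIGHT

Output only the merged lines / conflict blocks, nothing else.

Answer: delta
golf
foxtrot
alpha
foxtrot
delta

Derivation:
Final LEFT:  [delta, golf, foxtrot, alpha, foxtrot, delta]
Final RIGHT: [delta, hotel, foxtrot, echo, india, delta]
i=0: L=delta R=delta -> agree -> delta
i=1: L=golf, R=hotel=BASE -> take LEFT -> golf
i=2: L=foxtrot R=foxtrot -> agree -> foxtrot
i=3: L=alpha, R=echo=BASE -> take LEFT -> alpha
i=4: L=foxtrot, R=india=BASE -> take LEFT -> foxtrot
i=5: L=delta R=delta -> agree -> delta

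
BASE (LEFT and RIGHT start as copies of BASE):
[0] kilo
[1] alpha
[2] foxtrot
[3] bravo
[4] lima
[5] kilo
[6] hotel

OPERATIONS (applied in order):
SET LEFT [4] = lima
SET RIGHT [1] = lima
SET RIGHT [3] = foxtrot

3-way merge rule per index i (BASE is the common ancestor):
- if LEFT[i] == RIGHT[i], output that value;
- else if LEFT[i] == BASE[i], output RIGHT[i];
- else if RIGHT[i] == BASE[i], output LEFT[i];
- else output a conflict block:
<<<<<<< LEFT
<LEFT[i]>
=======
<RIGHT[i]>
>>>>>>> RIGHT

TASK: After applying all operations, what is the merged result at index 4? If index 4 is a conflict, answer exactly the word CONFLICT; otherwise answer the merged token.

Answer: lima

Derivation:
Final LEFT:  [kilo, alpha, foxtrot, bravo, lima, kilo, hotel]
Final RIGHT: [kilo, lima, foxtrot, foxtrot, lima, kilo, hotel]
i=0: L=kilo R=kilo -> agree -> kilo
i=1: L=alpha=BASE, R=lima -> take RIGHT -> lima
i=2: L=foxtrot R=foxtrot -> agree -> foxtrot
i=3: L=bravo=BASE, R=foxtrot -> take RIGHT -> foxtrot
i=4: L=lima R=lima -> agree -> lima
i=5: L=kilo R=kilo -> agree -> kilo
i=6: L=hotel R=hotel -> agree -> hotel
Index 4 -> lima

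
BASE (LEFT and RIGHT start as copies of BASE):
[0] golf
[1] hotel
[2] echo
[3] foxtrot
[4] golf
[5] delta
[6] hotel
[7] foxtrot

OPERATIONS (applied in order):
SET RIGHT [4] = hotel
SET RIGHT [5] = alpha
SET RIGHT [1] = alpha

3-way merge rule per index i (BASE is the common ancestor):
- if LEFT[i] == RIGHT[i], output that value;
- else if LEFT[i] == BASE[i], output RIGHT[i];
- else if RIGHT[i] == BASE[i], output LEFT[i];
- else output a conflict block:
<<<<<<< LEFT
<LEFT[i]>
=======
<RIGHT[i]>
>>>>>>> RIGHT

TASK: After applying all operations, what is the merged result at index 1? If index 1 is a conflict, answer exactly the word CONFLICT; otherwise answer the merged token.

Final LEFT:  [golf, hotel, echo, foxtrot, golf, delta, hotel, foxtrot]
Final RIGHT: [golf, alpha, echo, foxtrot, hotel, alpha, hotel, foxtrot]
i=0: L=golf R=golf -> agree -> golf
i=1: L=hotel=BASE, R=alpha -> take RIGHT -> alpha
i=2: L=echo R=echo -> agree -> echo
i=3: L=foxtrot R=foxtrot -> agree -> foxtrot
i=4: L=golf=BASE, R=hotel -> take RIGHT -> hotel
i=5: L=delta=BASE, R=alpha -> take RIGHT -> alpha
i=6: L=hotel R=hotel -> agree -> hotel
i=7: L=foxtrot R=foxtrot -> agree -> foxtrot
Index 1 -> alpha

Answer: alpha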